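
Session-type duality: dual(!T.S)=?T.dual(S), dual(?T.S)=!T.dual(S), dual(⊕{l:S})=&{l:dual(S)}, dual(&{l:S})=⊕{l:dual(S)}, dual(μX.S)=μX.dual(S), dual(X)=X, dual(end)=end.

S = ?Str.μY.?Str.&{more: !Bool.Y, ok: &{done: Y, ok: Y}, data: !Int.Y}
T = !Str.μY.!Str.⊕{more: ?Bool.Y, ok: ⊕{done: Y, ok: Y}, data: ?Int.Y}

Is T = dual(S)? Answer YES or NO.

YES

?Str ‖ !Str  ✓
  μY ‖ μY  ✓ (binder kept)
    ?Str ‖ !Str  ✓
      &{more,ok,data} ‖ ⊕{more,ok,data}  ✓ labels match
        • more:
          !Bool ‖ ?Bool  ✓
            Y ‖ Y  ✓
        • ok:
          &{done,ok} ‖ ⊕{done,ok}  ✓ labels match
            • done:
              Y ‖ Y  ✓
            • ok:
              Y ‖ Y  ✓
        • data:
          !Int ‖ ?Int  ✓
            Y ‖ Y  ✓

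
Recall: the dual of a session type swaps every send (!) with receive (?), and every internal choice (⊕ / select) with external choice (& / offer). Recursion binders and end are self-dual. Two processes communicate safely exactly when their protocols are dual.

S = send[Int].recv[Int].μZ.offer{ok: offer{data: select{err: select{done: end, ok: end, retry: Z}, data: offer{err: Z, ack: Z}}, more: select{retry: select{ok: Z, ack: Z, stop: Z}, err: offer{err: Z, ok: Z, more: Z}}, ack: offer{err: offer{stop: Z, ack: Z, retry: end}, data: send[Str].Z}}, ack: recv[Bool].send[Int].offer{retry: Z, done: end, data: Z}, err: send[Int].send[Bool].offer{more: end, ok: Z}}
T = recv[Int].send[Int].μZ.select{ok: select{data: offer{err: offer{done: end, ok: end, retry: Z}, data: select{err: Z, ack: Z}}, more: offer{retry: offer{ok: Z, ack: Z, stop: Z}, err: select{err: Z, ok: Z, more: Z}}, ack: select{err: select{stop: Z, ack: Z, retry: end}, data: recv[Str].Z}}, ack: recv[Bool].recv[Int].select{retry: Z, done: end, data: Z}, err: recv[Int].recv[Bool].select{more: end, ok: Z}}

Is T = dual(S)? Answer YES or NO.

NO

send[Int] | recv[Int]  ok
  recv[Int] | send[Int]  ok
    μZ | μZ  ok (rec unchanged)
      offer{ok,ack,err} | select{ok,ack,err}  ok labels match
        case ok:
          offer{data,more,ack} | select{data,more,ack}  ok labels match
            case data:
              select{err,data} | offer{err,data}  ok labels match
                case err:
                  select{done,ok,retry} | offer{done,ok,retry}  ok labels match
                    case done:
                      end | end  ok
                    case ok:
                      end | end  ok
                    case retry:
                      Z | Z  ok
                case data:
                  offer{err,ack} | select{err,ack}  ok labels match
                    case err:
                      Z | Z  ok
                    case ack:
                      Z | Z  ok
            case more:
              select{retry,err} | offer{retry,err}  ok labels match
                case retry:
                  select{ok,ack,stop} | offer{ok,ack,stop}  ok labels match
                    case ok:
                      Z | Z  ok
                    case ack:
                      Z | Z  ok
                    case stop:
                      Z | Z  ok
                case err:
                  offer{err,ok,more} | select{err,ok,more}  ok labels match
                    case err:
                      Z | Z  ok
                    case ok:
                      Z | Z  ok
                    case more:
                      Z | Z  ok
            case ack:
              offer{err,data} | select{err,data}  ok labels match
                case err:
                  offer{stop,ack,retry} | select{stop,ack,retry}  ok labels match
                    case stop:
                      Z | Z  ok
                    case ack:
                      Z | Z  ok
                    case retry:
                      end | end  ok
                case data:
                  send[Str] | recv[Str]  ok
                    Z | Z  ok
        case ack:
          recv[Bool] | recv[Bool]  ✗ same direction on both sides — not dual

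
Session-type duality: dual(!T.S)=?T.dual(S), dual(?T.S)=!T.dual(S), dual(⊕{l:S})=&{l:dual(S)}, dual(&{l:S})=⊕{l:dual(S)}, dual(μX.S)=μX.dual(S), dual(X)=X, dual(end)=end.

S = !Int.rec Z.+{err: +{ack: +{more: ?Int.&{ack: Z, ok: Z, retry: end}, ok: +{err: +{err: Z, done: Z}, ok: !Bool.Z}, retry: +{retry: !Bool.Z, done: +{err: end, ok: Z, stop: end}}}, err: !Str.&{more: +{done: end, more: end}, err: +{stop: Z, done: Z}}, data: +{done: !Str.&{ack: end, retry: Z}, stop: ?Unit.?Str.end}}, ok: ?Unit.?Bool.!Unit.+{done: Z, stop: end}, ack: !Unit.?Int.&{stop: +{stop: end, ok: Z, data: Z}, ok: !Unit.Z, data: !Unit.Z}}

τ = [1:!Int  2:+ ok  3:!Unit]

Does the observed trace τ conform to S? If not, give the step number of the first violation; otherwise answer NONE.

[1] !Int  match  now at rec Z.…
[2] + ok  match  now at ?Unit.?Bool.!Unit.+{done: rec Z.…, stop: end}
[3] got !Unit, protocol expects ?Unit  ✗

3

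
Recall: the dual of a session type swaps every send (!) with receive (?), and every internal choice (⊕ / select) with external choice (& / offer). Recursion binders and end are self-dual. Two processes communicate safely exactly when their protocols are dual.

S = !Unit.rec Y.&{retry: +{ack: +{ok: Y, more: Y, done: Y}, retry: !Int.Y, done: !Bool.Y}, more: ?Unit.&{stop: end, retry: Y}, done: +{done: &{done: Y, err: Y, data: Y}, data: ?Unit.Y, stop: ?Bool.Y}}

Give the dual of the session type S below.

?Unit.rec Y.+{retry: &{ack: &{ok: Y, more: Y, done: Y}, retry: ?Int.Y, done: ?Bool.Y}, more: !Unit.+{stop: end, retry: Y}, done: &{done: +{done: Y, err: Y, data: Y}, data: !Unit.Y, stop: !Bool.Y}}

!Unit ↦ ?Unit
  rec Y ↦ rec Y  (μ self-dual)
    &{retry,more,done} ↦ +{retry,more,done}  (offer→select)
      • retry:
        +{ack,retry,done} ↦ &{ack,retry,done}  (internal→external)
          • ack:
            +{ok,more,done} ↦ &{ok,more,done}  (internal→external)
              • ok:
                Y ↦ Y
              • more:
                Y ↦ Y
              • done:
                Y ↦ Y
          • retry:
            !Int ↦ ?Int
              Y ↦ Y
          • done:
            !Bool ↦ ?Bool
              Y ↦ Y
      • more:
        ?Unit ↦ !Unit
          &{stop,retry} ↦ +{stop,retry}  (offer→select)
            • stop:
              end ↦ end
            • retry:
              Y ↦ Y
      • done:
        +{done,data,stop} ↦ &{done,data,stop}  (internal→external)
          • done:
            &{done,err,data} ↦ +{done,err,data}  (offer→select)
              • done:
                Y ↦ Y
              • err:
                Y ↦ Y
              • data:
                Y ↦ Y
          • data:
            ?Unit ↦ !Unit
              Y ↦ Y
          • stop:
            ?Bool ↦ !Bool
              Y ↦ Y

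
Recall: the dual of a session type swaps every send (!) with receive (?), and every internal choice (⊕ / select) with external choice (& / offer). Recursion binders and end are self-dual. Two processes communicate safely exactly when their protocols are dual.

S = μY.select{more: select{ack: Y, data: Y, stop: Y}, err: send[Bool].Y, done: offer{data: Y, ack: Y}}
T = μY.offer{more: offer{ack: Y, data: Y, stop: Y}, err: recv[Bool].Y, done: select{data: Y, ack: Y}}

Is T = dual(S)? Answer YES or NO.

YES

μY ‖ μY  match (μ self-dual)
  select{more,err,done} ‖ offer{more,err,done}  match same labels
    • more:
      select{ack,data,stop} ‖ offer{ack,data,stop}  match same labels
        • ack:
          Y ‖ Y  match
        • data:
          Y ‖ Y  match
        • stop:
          Y ‖ Y  match
    • err:
      send[Bool] ‖ recv[Bool]  match
        Y ‖ Y  match
    • done:
      offer{data,ack} ‖ select{data,ack}  match same labels
        • data:
          Y ‖ Y  match
        • ack:
          Y ‖ Y  match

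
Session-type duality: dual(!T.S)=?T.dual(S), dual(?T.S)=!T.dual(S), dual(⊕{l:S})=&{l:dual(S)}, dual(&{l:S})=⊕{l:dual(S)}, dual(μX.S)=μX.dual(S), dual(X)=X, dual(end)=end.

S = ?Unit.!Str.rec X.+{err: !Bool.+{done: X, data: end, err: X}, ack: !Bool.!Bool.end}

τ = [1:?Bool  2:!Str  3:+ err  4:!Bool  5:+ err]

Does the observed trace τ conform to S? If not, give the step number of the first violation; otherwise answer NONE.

@1 got ?Bool, protocol expects ?Unit  ✗

1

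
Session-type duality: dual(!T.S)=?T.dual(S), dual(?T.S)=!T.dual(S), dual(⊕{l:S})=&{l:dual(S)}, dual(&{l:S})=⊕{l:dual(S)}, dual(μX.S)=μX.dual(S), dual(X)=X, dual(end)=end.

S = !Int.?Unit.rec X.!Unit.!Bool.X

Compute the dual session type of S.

?Int.!Unit.rec X.?Unit.?Bool.X

!Int → ?Int
  ?Unit → !Unit
    rec X → rec X  (μ self-dual)
      !Unit → ?Unit
        !Bool → ?Bool
          X ↦ X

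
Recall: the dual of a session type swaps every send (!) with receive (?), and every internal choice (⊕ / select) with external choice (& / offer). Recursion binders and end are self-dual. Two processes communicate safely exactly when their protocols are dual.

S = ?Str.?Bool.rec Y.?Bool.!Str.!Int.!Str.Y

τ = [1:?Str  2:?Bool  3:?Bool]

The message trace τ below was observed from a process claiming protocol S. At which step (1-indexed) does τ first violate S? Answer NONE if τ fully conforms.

step 1: ?Str  ok  now at ?Bool.rec Y.…
step 2: ?Bool  ok  now at rec Y.…
step 3: ?Bool  ok  now at !Str.!Int.!Str.rec Y.…
trace exhausted — no violation

NONE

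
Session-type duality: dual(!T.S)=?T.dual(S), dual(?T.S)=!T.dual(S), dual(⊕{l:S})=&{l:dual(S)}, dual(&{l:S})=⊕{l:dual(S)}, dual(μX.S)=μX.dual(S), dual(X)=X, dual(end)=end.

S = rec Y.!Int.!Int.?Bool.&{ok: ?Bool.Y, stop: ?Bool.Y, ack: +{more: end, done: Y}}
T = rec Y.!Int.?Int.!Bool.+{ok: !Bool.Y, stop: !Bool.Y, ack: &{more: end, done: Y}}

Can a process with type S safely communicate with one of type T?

rec Y | rec Y  ✓ (μ self-dual)
  !Int | !Int  ✗ same direction on both sides — not dual

NO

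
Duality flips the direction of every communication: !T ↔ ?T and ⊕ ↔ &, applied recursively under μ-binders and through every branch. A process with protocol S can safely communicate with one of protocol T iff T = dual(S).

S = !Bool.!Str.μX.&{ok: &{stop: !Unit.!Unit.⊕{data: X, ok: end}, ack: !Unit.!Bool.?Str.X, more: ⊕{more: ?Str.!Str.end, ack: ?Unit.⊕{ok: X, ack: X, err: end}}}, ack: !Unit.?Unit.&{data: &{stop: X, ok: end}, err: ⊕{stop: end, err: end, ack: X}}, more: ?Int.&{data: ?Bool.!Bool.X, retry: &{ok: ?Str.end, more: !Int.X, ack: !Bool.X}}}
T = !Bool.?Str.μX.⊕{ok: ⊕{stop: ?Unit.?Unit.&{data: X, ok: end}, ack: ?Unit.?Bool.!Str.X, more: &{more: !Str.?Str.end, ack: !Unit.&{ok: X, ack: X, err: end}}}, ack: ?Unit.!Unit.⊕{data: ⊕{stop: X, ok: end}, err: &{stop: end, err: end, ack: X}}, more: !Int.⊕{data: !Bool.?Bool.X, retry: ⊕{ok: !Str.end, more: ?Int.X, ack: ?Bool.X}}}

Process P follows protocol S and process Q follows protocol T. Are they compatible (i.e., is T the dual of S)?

!Bool vs !Bool  ✗ same direction on both sides — not dual

NO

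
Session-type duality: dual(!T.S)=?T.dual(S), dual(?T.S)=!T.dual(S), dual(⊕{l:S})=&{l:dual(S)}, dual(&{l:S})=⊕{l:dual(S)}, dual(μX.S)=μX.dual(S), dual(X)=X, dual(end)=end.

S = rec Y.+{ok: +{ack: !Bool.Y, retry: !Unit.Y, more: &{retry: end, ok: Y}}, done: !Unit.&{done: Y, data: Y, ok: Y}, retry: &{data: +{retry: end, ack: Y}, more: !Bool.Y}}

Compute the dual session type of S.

rec Y.&{ok: &{ack: ?Bool.Y, retry: ?Unit.Y, more: +{retry: end, ok: Y}}, done: ?Unit.+{done: Y, data: Y, ok: Y}, retry: +{data: &{retry: end, ack: Y}, more: ?Bool.Y}}

rec Y ↦ rec Y  (rec unchanged)
  +{ok,done,retry} ↦ &{ok,done,retry}  (select→offer)
    [ok]
      +{ack,retry,more} ↦ &{ack,retry,more}  (select→offer)
        [ack]
          !Bool ↦ ?Bool
            Y self-dual
        [retry]
          !Unit ↦ ?Unit
            Y self-dual
        [more]
          &{retry,ok} ↦ +{retry,ok}  (external→internal)
            [retry]
              end self-dual
            [ok]
              Y self-dual
    [done]
      !Unit ↦ ?Unit
        &{done,data,ok} ↦ +{done,data,ok}  (external→internal)
          [done]
            Y self-dual
          [data]
            Y self-dual
          [ok]
            Y self-dual
    [retry]
      &{data,more} ↦ +{data,more}  (external→internal)
        [data]
          +{retry,ack} ↦ &{retry,ack}  (select→offer)
            [retry]
              end self-dual
            [ack]
              Y self-dual
        [more]
          !Bool ↦ ?Bool
            Y self-dual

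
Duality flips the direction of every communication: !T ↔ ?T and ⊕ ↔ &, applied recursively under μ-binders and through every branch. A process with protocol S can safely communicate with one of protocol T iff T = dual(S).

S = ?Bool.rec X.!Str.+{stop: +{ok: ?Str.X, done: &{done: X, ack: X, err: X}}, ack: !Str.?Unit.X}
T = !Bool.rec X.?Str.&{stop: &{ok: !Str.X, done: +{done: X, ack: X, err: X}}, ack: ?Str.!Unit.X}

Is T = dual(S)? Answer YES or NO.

YES

?Bool | !Bool  ✓
  rec X | rec X  ✓ (μ self-dual)
    !Str | ?Str  ✓
      +{stop,ack} | &{stop,ack}  ✓ label sets agree
        case stop:
          +{ok,done} | &{ok,done}  ✓ label sets agree
            case ok:
              ?Str | !Str  ✓
                X | X  ✓
            case done:
              &{done,ack,err} | +{done,ack,err}  ✓ label sets agree
                case done:
                  X | X  ✓
                case ack:
                  X | X  ✓
                case err:
                  X | X  ✓
        case ack:
          !Str | ?Str  ✓
            ?Unit | !Unit  ✓
              X | X  ✓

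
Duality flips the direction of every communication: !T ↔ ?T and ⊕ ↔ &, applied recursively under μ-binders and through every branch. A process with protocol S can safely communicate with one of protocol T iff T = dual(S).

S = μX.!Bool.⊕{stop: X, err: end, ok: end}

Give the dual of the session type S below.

μX.?Bool.&{stop: X, err: end, ok: end}

μX → μX  (μ self-dual)
  !Bool → ?Bool
    ⊕{stop,err,ok} → &{stop,err,ok}  (internal→external)
      case stop:
        X ↦ X
      case err:
        end ↦ end
      case ok:
        end ↦ end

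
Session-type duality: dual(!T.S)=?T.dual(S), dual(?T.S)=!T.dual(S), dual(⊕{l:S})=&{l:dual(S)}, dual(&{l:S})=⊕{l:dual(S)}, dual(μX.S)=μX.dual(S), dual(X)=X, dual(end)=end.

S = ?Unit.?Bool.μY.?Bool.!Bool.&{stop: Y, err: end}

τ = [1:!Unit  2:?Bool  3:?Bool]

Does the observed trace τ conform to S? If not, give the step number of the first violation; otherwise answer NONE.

@1 got !Unit, protocol expects ?Unit  ✗

1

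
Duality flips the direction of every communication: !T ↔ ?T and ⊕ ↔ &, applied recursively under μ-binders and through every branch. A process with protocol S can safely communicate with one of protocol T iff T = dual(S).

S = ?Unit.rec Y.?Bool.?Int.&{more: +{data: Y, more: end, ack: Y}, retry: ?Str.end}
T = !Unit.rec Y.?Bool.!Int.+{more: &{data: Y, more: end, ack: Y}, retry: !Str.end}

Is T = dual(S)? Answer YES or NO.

?Unit vs !Unit  ok
  rec Y vs rec Y  ok (μ self-dual)
    ?Bool vs ?Bool  ✗ same direction on both sides — not dual

NO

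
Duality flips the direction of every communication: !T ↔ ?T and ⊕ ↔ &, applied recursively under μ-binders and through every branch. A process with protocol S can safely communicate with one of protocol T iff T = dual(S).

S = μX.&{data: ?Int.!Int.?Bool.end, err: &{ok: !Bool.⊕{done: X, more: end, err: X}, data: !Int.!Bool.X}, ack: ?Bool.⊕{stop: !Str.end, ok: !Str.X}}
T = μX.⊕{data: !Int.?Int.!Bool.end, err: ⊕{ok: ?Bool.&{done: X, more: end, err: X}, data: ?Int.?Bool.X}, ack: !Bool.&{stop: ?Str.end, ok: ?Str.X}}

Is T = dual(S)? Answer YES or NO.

μX vs μX  ✓ (binder kept)
  &{data,err,ack} vs ⊕{data,err,ack}  ✓ label sets agree
    • data:
      ?Int vs !Int  ✓
        !Int vs ?Int  ✓
          ?Bool vs !Bool  ✓
            end vs end  ✓
    • err:
      &{ok,data} vs ⊕{ok,data}  ✓ label sets agree
        • ok:
          !Bool vs ?Bool  ✓
            ⊕{done,more,err} vs &{done,more,err}  ✓ label sets agree
              • done:
                X vs X  ✓
              • more:
                end vs end  ✓
              • err:
                X vs X  ✓
        • data:
          !Int vs ?Int  ✓
            !Bool vs ?Bool  ✓
              X vs X  ✓
    • ack:
      ?Bool vs !Bool  ✓
        ⊕{stop,ok} vs &{stop,ok}  ✓ label sets agree
          • stop:
            !Str vs ?Str  ✓
              end vs end  ✓
          • ok:
            !Str vs ?Str  ✓
              X vs X  ✓

YES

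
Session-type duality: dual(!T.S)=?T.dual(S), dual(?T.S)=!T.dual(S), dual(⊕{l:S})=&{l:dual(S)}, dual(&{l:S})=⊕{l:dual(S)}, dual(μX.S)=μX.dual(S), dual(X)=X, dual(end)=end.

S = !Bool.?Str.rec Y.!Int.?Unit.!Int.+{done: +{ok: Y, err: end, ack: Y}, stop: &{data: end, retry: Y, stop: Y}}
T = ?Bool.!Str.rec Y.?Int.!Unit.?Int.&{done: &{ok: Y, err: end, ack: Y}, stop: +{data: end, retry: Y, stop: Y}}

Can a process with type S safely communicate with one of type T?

YES

!Bool | ?Bool  match
  ?Str | !Str  match
    rec Y | rec Y  match (binder kept)
      !Int | ?Int  match
        ?Unit | !Unit  match
          !Int | ?Int  match
            +{done,stop} | &{done,stop}  match same labels
              case done:
                +{ok,err,ack} | &{ok,err,ack}  match same labels
                  case ok:
                    Y | Y  match
                  case err:
                    end | end  match
                  case ack:
                    Y | Y  match
              case stop:
                &{data,retry,stop} | +{data,retry,stop}  match same labels
                  case data:
                    end | end  match
                  case retry:
                    Y | Y  match
                  case stop:
                    Y | Y  match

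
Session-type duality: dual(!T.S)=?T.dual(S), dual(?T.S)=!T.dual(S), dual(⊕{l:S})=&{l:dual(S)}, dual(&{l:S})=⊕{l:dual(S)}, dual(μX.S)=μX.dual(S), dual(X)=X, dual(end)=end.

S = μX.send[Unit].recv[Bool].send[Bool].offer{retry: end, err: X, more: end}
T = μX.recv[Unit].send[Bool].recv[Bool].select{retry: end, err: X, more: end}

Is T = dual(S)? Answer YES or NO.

YES

μX | μX  ok (μ self-dual)
  send[Unit] | recv[Unit]  ok
    recv[Bool] | send[Bool]  ok
      send[Bool] | recv[Bool]  ok
        offer{retry,err,more} | select{retry,err,more}  ok label sets agree
          [retry]
            end | end  ok
          [err]
            X | X  ok
          [more]
            end | end  ok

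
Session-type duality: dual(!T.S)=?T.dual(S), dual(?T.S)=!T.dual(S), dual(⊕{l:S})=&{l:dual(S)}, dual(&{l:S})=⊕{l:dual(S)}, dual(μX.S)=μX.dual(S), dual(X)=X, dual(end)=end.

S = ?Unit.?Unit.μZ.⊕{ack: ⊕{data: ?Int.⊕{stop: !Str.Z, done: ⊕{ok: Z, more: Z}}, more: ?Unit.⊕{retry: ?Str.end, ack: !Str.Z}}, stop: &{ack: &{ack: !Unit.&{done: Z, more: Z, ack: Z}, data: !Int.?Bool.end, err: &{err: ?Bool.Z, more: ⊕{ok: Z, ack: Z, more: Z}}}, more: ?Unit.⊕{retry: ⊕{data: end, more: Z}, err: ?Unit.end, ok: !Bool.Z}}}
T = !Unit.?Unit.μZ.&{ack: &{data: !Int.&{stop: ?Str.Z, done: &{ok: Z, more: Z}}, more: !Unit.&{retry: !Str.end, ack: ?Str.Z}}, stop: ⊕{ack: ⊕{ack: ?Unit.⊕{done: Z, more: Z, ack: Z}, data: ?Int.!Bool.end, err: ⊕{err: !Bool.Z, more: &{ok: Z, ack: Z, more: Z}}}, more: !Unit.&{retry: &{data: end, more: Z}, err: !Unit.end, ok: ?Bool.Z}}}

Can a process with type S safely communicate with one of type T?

NO

?Unit vs !Unit  match
  ?Unit vs ?Unit  ✗ same direction on both sides — not dual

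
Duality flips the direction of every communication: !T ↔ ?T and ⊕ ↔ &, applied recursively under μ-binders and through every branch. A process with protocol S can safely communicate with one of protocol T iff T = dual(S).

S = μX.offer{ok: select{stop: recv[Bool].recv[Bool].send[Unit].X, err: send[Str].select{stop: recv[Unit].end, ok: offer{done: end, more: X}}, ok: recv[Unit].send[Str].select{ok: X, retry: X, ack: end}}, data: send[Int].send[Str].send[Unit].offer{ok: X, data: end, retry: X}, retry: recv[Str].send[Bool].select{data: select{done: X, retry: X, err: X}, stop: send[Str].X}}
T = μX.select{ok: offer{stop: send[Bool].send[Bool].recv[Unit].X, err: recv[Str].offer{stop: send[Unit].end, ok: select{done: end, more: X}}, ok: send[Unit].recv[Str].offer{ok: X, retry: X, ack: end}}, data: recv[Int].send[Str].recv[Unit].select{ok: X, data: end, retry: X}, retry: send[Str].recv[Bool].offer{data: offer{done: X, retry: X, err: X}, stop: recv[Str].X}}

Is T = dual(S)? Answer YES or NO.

μX ‖ μX  match (μ self-dual)
  offer{ok,data,retry} ‖ select{ok,data,retry}  match labels match
    [ok]
      select{stop,err,ok} ‖ offer{stop,err,ok}  match labels match
        [stop]
          recv[Bool] ‖ send[Bool]  match
            recv[Bool] ‖ send[Bool]  match
              send[Unit] ‖ recv[Unit]  match
                X ‖ X  match
        [err]
          send[Str] ‖ recv[Str]  match
            select{stop,ok} ‖ offer{stop,ok}  match labels match
              [stop]
                recv[Unit] ‖ send[Unit]  match
                  end ‖ end  match
              [ok]
                offer{done,more} ‖ select{done,more}  match labels match
                  [done]
                    end ‖ end  match
                  [more]
                    X ‖ X  match
        [ok]
          recv[Unit] ‖ send[Unit]  match
            send[Str] ‖ recv[Str]  match
              select{ok,retry,ack} ‖ offer{ok,retry,ack}  match labels match
                [ok]
                  X ‖ X  match
                [retry]
                  X ‖ X  match
                [ack]
                  end ‖ end  match
    [data]
      send[Int] ‖ recv[Int]  match
        send[Str] ‖ send[Str]  ✗ same direction on both sides — not dual

NO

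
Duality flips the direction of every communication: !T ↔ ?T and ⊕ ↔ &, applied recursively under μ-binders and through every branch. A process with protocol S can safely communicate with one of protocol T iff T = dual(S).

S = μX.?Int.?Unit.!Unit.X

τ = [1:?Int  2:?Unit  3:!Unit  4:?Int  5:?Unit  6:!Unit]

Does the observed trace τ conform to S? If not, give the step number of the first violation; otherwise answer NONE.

NONE

@1 ?Int  ✓  state: ?Unit.!Unit.μX.…
@2 ?Unit  ✓  state: !Unit.μX.…
@3 !Unit  ✓  state: μX.…
@4 ?Int  ✓  state: ?Unit.!Unit.μX.…
@5 ?Unit  ✓  state: !Unit.μX.…
@6 !Unit  ✓  state: μX.…
trace exhausted — no violation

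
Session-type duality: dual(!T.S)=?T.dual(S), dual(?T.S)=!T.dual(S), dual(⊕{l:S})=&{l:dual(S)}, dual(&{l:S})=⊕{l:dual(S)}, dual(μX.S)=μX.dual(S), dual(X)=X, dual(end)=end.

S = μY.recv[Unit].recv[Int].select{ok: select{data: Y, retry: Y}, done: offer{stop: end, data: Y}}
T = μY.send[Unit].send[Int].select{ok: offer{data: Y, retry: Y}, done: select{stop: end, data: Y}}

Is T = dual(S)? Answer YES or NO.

NO

μY ‖ μY  ok (μ self-dual)
  recv[Unit] ‖ send[Unit]  ok
    recv[Int] ‖ send[Int]  ok
      select{ok,done} ‖ select{ok,done}  ✗ choice polarity not flipped — not dual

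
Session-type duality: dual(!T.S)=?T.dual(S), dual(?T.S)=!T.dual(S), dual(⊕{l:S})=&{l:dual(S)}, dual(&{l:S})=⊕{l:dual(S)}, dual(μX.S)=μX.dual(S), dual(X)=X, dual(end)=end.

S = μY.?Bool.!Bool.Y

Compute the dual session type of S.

μY.!Bool.?Bool.Y

μY ↦ μY  (μ self-dual)
  ?Bool ↦ !Bool
    !Bool ↦ ?Bool
      dual(Y) = Y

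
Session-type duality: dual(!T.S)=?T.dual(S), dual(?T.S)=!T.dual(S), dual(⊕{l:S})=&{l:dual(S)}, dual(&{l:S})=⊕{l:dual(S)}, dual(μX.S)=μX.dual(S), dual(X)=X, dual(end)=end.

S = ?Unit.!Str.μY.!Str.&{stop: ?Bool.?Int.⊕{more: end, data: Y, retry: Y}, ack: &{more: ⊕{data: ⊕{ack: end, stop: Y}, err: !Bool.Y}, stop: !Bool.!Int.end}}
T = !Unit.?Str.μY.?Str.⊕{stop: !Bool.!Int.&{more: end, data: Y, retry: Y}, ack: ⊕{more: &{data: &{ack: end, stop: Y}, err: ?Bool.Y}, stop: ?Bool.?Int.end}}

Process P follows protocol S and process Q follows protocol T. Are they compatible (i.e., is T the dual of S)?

?Unit | !Unit  ✓
  !Str | ?Str  ✓
    μY | μY  ✓ (rec unchanged)
      !Str | ?Str  ✓
        &{stop,ack} | ⊕{stop,ack}  ✓ labels match
          case stop:
            ?Bool | !Bool  ✓
              ?Int | !Int  ✓
                ⊕{more,data,retry} | &{more,data,retry}  ✓ labels match
                  case more:
                    end | end  ✓
                  case data:
                    Y | Y  ✓
                  case retry:
                    Y | Y  ✓
          case ack:
            &{more,stop} | ⊕{more,stop}  ✓ labels match
              case more:
                ⊕{data,err} | &{data,err}  ✓ labels match
                  case data:
                    ⊕{ack,stop} | &{ack,stop}  ✓ labels match
                      case ack:
                        end | end  ✓
                      case stop:
                        Y | Y  ✓
                  case err:
                    !Bool | ?Bool  ✓
                      Y | Y  ✓
              case stop:
                !Bool | ?Bool  ✓
                  !Int | ?Int  ✓
                    end | end  ✓

YES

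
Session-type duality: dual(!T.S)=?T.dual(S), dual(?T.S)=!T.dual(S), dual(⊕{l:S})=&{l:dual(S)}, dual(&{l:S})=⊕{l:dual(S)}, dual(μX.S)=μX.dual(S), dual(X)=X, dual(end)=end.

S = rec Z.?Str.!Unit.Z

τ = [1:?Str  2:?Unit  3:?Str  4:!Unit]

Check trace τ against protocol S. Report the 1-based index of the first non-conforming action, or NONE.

2

step 1: ?Str  match  now at !Unit.rec Z.…
step 2: got ?Unit, protocol expects !Unit  ✗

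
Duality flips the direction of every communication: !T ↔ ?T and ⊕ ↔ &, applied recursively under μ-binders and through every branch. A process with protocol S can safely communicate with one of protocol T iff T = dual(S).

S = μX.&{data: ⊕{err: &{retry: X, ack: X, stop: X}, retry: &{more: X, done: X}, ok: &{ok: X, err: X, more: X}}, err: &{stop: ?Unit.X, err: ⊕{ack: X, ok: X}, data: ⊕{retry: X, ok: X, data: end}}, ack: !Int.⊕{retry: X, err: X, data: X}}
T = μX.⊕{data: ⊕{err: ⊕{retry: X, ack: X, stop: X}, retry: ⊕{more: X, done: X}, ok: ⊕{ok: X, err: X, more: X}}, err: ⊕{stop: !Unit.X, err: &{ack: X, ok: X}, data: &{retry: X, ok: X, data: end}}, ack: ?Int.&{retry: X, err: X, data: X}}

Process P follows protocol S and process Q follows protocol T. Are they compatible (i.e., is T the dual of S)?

NO

μX | μX  ✓ (rec unchanged)
  &{data,err,ack} | ⊕{data,err,ack}  ✓ label sets agree
    • data:
      ⊕{err,retry,ok} | ⊕{err,retry,ok}  ✗ choice polarity not flipped — not dual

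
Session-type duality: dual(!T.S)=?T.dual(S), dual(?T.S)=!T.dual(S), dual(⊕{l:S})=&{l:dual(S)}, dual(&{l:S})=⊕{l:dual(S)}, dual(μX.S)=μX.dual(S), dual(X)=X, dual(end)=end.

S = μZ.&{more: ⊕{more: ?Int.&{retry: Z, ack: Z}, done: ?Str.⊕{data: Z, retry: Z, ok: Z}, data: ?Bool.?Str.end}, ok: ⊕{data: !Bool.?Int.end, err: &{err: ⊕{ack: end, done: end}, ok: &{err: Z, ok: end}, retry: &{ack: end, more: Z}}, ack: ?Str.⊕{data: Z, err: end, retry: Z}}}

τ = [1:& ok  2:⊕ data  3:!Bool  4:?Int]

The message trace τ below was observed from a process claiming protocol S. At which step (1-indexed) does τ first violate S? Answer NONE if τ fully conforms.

@1 & ok  match  now at ⊕{data: !Bool.?Int.end, err: &{err: ⊕{ack: end, done: end}, ok: &{err: μZ.…, ok: end}, retry: &{ack: end, more: μZ.…}}, ack: ?Str.⊕{data: μZ.…, err: end, retry: μZ.…}}
@2 ⊕ data  match  now at !Bool.?Int.end
@3 !Bool  match  now at ?Int.end
@4 ?Int  match  now at end
trace exhausted — no violation

NONE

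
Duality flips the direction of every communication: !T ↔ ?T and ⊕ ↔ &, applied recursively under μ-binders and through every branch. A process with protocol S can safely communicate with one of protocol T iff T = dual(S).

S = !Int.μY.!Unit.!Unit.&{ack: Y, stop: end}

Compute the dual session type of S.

?Int.μY.?Unit.?Unit.⊕{ack: Y, stop: end}

!Int → ?Int
  μY → μY  (μ self-dual)
    !Unit → ?Unit
      !Unit → ?Unit
        &{ack,stop} → ⊕{ack,stop}  (&→⊕)
          [ack]
            Y self-dual
          [stop]
            end self-dual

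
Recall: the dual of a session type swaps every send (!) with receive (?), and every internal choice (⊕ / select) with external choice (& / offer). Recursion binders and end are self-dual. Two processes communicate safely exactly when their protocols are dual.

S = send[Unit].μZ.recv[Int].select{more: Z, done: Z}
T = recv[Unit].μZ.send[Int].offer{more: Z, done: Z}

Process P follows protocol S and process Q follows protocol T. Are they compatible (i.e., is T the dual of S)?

YES

send[Unit] | recv[Unit]  ok
  μZ | μZ  ok (μ self-dual)
    recv[Int] | send[Int]  ok
      select{more,done} | offer{more,done}  ok labels match
        case more:
          Z | Z  ok
        case done:
          Z | Z  ok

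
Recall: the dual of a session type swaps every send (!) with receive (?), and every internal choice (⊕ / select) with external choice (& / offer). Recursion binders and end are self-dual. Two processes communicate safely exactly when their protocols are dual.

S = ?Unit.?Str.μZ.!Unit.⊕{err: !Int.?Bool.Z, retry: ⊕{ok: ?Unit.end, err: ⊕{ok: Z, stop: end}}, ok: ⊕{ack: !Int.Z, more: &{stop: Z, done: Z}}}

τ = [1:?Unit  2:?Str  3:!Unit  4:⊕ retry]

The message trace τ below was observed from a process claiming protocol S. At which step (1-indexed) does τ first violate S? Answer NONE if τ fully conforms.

NONE

@1 ?Unit  match  now at ?Str.μZ.…
@2 ?Str  match  now at μZ.…
@3 !Unit  match  now at ⊕{err: !Int.?Bool.μZ.…, retry: ⊕{ok: ?Unit.end, err: ⊕{ok: μZ.…, stop: end}}, ok: ⊕{ack: !Int.μZ.…, more: &{stop: μZ.…, done: μZ.…}}}
@4 ⊕ retry  match  now at ⊕{ok: ?Unit.end, err: ⊕{ok: μZ.…, stop: end}}
trace exhausted — no violation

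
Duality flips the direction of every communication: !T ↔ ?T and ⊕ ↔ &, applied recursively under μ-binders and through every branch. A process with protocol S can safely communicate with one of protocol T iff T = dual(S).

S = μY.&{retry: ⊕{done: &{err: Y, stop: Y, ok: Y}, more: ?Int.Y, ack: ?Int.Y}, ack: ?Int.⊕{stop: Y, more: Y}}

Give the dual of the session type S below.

μY = μY  (binder kept)
  &{retry,ack} = ⊕{retry,ack}  (external→internal)
    • retry:
      ⊕{done,more,ack} = &{done,more,ack}  (⊕→&)
        • done:
          &{err,stop,ok} = ⊕{err,stop,ok}  (external→internal)
            • err:
              Y self-dual
            • stop:
              Y self-dual
            • ok:
              Y self-dual
        • more:
          ?Int = !Int
            Y self-dual
        • ack:
          ?Int = !Int
            Y self-dual
    • ack:
      ?Int = !Int
        ⊕{stop,more} = &{stop,more}  (⊕→&)
          • stop:
            Y self-dual
          • more:
            Y self-dual

μY.⊕{retry: &{done: ⊕{err: Y, stop: Y, ok: Y}, more: !Int.Y, ack: !Int.Y}, ack: !Int.&{stop: Y, more: Y}}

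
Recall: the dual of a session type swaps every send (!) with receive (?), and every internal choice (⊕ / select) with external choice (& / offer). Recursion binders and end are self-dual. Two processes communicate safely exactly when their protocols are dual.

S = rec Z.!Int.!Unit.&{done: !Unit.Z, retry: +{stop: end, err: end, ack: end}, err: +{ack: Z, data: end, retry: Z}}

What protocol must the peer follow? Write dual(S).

rec Z → rec Z  (binder kept)
  !Int → ?Int
    !Unit → ?Unit
      &{done,retry,err} → +{done,retry,err}  (&→⊕)
        • done:
          !Unit → ?Unit
            Z ↦ Z
        • retry:
          +{stop,err,ack} → &{stop,err,ack}  (select→offer)
            • stop:
              end ↦ end
            • err:
              end ↦ end
            • ack:
              end ↦ end
        • err:
          +{ack,data,retry} → &{ack,data,retry}  (select→offer)
            • ack:
              Z ↦ Z
            • data:
              end ↦ end
            • retry:
              Z ↦ Z

rec Z.?Int.?Unit.+{done: ?Unit.Z, retry: &{stop: end, err: end, ack: end}, err: &{ack: Z, data: end, retry: Z}}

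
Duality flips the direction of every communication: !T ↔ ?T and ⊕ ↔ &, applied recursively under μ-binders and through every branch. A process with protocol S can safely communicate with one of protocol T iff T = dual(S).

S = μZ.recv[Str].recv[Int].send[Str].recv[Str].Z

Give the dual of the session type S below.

μZ = μZ  (binder kept)
  recv[Str] = send[Str]
    recv[Int] = send[Int]
      send[Str] = recv[Str]
        recv[Str] = send[Str]
          Z ↦ Z

μZ.send[Str].send[Int].recv[Str].send[Str].Z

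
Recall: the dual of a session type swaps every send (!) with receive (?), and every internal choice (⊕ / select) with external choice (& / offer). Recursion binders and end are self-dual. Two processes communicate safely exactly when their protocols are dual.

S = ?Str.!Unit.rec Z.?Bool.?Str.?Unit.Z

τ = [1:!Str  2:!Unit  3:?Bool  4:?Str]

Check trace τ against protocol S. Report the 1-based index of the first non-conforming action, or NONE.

1

[1] got !Str, protocol expects ?Str  ✗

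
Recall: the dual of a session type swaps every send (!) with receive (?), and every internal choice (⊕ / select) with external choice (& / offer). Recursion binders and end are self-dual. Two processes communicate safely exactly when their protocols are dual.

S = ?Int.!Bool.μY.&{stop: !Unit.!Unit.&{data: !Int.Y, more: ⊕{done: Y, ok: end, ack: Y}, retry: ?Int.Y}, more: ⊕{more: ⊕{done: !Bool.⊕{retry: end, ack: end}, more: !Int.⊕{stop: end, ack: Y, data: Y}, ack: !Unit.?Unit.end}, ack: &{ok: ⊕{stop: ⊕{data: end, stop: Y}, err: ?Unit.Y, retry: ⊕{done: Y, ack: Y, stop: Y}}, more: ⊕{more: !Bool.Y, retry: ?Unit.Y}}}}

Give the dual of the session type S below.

!Int.?Bool.μY.⊕{stop: ?Unit.?Unit.⊕{data: ?Int.Y, more: &{done: Y, ok: end, ack: Y}, retry: !Int.Y}, more: &{more: &{done: ?Bool.&{retry: end, ack: end}, more: ?Int.&{stop: end, ack: Y, data: Y}, ack: ?Unit.!Unit.end}, ack: ⊕{ok: &{stop: &{data: end, stop: Y}, err: !Unit.Y, retry: &{done: Y, ack: Y, stop: Y}}, more: &{more: ?Bool.Y, retry: !Unit.Y}}}}

?Int = !Int
  !Bool = ?Bool
    μY = μY  (μ self-dual)
      &{stop,more} = ⊕{stop,more}  (external→internal)
        case stop:
          !Unit = ?Unit
            !Unit = ?Unit
              &{data,more,retry} = ⊕{data,more,retry}  (external→internal)
                case data:
                  !Int = ?Int
                    dual(Y) = Y
                case more:
                  ⊕{done,ok,ack} = &{done,ok,ack}  (internal→external)
                    case done:
                      dual(Y) = Y
                    case ok:
                      dual(end) = end
                    case ack:
                      dual(Y) = Y
                case retry:
                  ?Int = !Int
                    dual(Y) = Y
        case more:
          ⊕{more,ack} = &{more,ack}  (internal→external)
            case more:
              ⊕{done,more,ack} = &{done,more,ack}  (internal→external)
                case done:
                  !Bool = ?Bool
                    ⊕{retry,ack} = &{retry,ack}  (internal→external)
                      case retry:
                        dual(end) = end
                      case ack:
                        dual(end) = end
                case more:
                  !Int = ?Int
                    ⊕{stop,ack,data} = &{stop,ack,data}  (internal→external)
                      case stop:
                        dual(end) = end
                      case ack:
                        dual(Y) = Y
                      case data:
                        dual(Y) = Y
                case ack:
                  !Unit = ?Unit
                    ?Unit = !Unit
                      dual(end) = end
            case ack:
              &{ok,more} = ⊕{ok,more}  (external→internal)
                case ok:
                  ⊕{stop,err,retry} = &{stop,err,retry}  (internal→external)
                    case stop:
                      ⊕{data,stop} = &{data,stop}  (internal→external)
                        case data:
                          dual(end) = end
                        case stop:
                          dual(Y) = Y
                    case err:
                      ?Unit = !Unit
                        dual(Y) = Y
                    case retry:
                      ⊕{done,ack,stop} = &{done,ack,stop}  (internal→external)
                        case done:
                          dual(Y) = Y
                        case ack:
                          dual(Y) = Y
                        case stop:
                          dual(Y) = Y
                case more:
                  ⊕{more,retry} = &{more,retry}  (internal→external)
                    case more:
                      !Bool = ?Bool
                        dual(Y) = Y
                    case retry:
                      ?Unit = !Unit
                        dual(Y) = Y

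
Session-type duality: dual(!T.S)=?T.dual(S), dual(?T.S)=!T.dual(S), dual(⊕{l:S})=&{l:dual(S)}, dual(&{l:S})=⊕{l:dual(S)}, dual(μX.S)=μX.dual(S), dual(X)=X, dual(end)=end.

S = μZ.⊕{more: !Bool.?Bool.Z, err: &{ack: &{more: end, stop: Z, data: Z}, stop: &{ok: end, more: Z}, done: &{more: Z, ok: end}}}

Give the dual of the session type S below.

μZ.&{more: ?Bool.!Bool.Z, err: ⊕{ack: ⊕{more: end, stop: Z, data: Z}, stop: ⊕{ok: end, more: Z}, done: ⊕{more: Z, ok: end}}}

μZ ↦ μZ  (binder kept)
  ⊕{more,err} ↦ &{more,err}  (internal→external)
    case more:
      !Bool ↦ ?Bool
        ?Bool ↦ !Bool
          Z self-dual
    case err:
      &{ack,stop,done} ↦ ⊕{ack,stop,done}  (&→⊕)
        case ack:
          &{more,stop,data} ↦ ⊕{more,stop,data}  (&→⊕)
            case more:
              end self-dual
            case stop:
              Z self-dual
            case data:
              Z self-dual
        case stop:
          &{ok,more} ↦ ⊕{ok,more}  (&→⊕)
            case ok:
              end self-dual
            case more:
              Z self-dual
        case done:
          &{more,ok} ↦ ⊕{more,ok}  (&→⊕)
            case more:
              Z self-dual
            case ok:
              end self-dual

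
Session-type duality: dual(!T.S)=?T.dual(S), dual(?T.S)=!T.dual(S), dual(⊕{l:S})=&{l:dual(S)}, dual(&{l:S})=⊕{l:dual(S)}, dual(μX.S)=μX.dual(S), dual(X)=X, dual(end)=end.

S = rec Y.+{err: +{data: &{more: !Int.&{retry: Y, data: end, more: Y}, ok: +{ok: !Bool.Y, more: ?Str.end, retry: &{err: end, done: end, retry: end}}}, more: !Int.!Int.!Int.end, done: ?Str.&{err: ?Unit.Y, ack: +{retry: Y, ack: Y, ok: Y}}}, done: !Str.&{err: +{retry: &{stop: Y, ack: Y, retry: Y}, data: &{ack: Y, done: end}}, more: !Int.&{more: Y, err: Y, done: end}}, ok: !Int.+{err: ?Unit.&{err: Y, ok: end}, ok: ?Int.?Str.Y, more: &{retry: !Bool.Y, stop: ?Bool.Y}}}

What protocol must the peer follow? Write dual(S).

rec Y → rec Y  (μ self-dual)
  +{err,done,ok} → &{err,done,ok}  (⊕→&)
    • err:
      +{data,more,done} → &{data,more,done}  (⊕→&)
        • data:
          &{more,ok} → +{more,ok}  (&→⊕)
            • more:
              !Int → ?Int
                &{retry,data,more} → +{retry,data,more}  (&→⊕)
                  • retry:
                    Y self-dual
                  • data:
                    end self-dual
                  • more:
                    Y self-dual
            • ok:
              +{ok,more,retry} → &{ok,more,retry}  (⊕→&)
                • ok:
                  !Bool → ?Bool
                    Y self-dual
                • more:
                  ?Str → !Str
                    end self-dual
                • retry:
                  &{err,done,retry} → +{err,done,retry}  (&→⊕)
                    • err:
                      end self-dual
                    • done:
                      end self-dual
                    • retry:
                      end self-dual
        • more:
          !Int → ?Int
            !Int → ?Int
              !Int → ?Int
                end self-dual
        • done:
          ?Str → !Str
            &{err,ack} → +{err,ack}  (&→⊕)
              • err:
                ?Unit → !Unit
                  Y self-dual
              • ack:
                +{retry,ack,ok} → &{retry,ack,ok}  (⊕→&)
                  • retry:
                    Y self-dual
                  • ack:
                    Y self-dual
                  • ok:
                    Y self-dual
    • done:
      !Str → ?Str
        &{err,more} → +{err,more}  (&→⊕)
          • err:
            +{retry,data} → &{retry,data}  (⊕→&)
              • retry:
                &{stop,ack,retry} → +{stop,ack,retry}  (&→⊕)
                  • stop:
                    Y self-dual
                  • ack:
                    Y self-dual
                  • retry:
                    Y self-dual
              • data:
                &{ack,done} → +{ack,done}  (&→⊕)
                  • ack:
                    Y self-dual
                  • done:
                    end self-dual
          • more:
            !Int → ?Int
              &{more,err,done} → +{more,err,done}  (&→⊕)
                • more:
                  Y self-dual
                • err:
                  Y self-dual
                • done:
                  end self-dual
    • ok:
      !Int → ?Int
        +{err,ok,more} → &{err,ok,more}  (⊕→&)
          • err:
            ?Unit → !Unit
              &{err,ok} → +{err,ok}  (&→⊕)
                • err:
                  Y self-dual
                • ok:
                  end self-dual
          • ok:
            ?Int → !Int
              ?Str → !Str
                Y self-dual
          • more:
            &{retry,stop} → +{retry,stop}  (&→⊕)
              • retry:
                !Bool → ?Bool
                  Y self-dual
              • stop:
                ?Bool → !Bool
                  Y self-dual

rec Y.&{err: &{data: +{more: ?Int.+{retry: Y, data: end, more: Y}, ok: &{ok: ?Bool.Y, more: !Str.end, retry: +{err: end, done: end, retry: end}}}, more: ?Int.?Int.?Int.end, done: !Str.+{err: !Unit.Y, ack: &{retry: Y, ack: Y, ok: Y}}}, done: ?Str.+{err: &{retry: +{stop: Y, ack: Y, retry: Y}, data: +{ack: Y, done: end}}, more: ?Int.+{more: Y, err: Y, done: end}}, ok: ?Int.&{err: !Unit.+{err: Y, ok: end}, ok: !Int.!Str.Y, more: +{retry: ?Bool.Y, stop: !Bool.Y}}}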